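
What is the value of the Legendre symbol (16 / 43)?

1

Pull out 2^4: since 43 ≡ 3 (mod 8), (2/43) = -1, so (2/43)^4 = +1.
Reached (1/43) = 1. Collecting the sign flips along the way, the symbol is +1.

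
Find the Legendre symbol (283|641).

Euler's criterion: (283/641) ≡ 283^320 (mod 641).
283^2 ≡ 605 (mod 641)
283^4 ≡ 14 (mod 641)
283^8 ≡ 196 (mod 641)
283^16 ≡ 597 (mod 641)
283^32 ≡ 13 (mod 641)
283^64 ≡ 169 (mod 641)
283^128 ≡ 357 (mod 641)
283^256 ≡ 531 (mod 641)
283^320 = 283^(256+64) ≡ 640 (mod 641).
Result is 640 ≡ −1, so (283/641) = −1.

-1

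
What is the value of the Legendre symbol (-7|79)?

1

Euler's criterion: (-7/79) ≡ 72^39 (mod 79).
72^2 ≡ 49 (mod 79)
72^4 ≡ 31 (mod 79)
72^8 ≡ 13 (mod 79)
72^16 ≡ 11 (mod 79)
72^32 ≡ 42 (mod 79)
72^39 = 72^(32+4+2+1) ≡ 1 (mod 79).
Result is 1, so (-7/79) = 1.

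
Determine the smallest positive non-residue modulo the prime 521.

3

(2/521) = +1, so 2 is a residue.
(3/521) = −1, so 3 is the smallest positive non-residue mod 521.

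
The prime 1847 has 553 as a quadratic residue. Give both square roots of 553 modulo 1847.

248, 1599

Since 1847 ≡ 3 (mod 4), a square root of 553 is 553^((1847+1)/4) = 553^462 mod 1847.
Repeated squaring: 553^2≡1054, 553^4≡869, 553^8≡1585, 553^16≡305, 553^32≡675, 553^64≡1263, 553^128≡1208, 553^256≡134 (mod 1847).
553^462 = 553^(256+128+64+8+4+2) ≡ 1599 (mod 1847).
Check: 1599² = 2556801 ≡ 553 (mod 1847). The two roots are 248 and 1599.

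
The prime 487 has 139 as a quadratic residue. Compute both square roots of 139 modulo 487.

40, 447

Since 487 ≡ 3 (mod 4), a square root of 139 is 139^((487+1)/4) = 139^122 mod 487.
Repeated squaring: 139^2≡328, 139^4≡444, 139^8≡388, 139^16≡61, 139^32≡312, 139^64≡431 (mod 487).
139^122 = 139^(64+32+16+8+2) ≡ 447 (mod 487).
Check: 447² = 199809 ≡ 139 (mod 487). The two roots are 40 and 447.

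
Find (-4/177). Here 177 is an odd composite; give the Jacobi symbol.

1

First reduce: -4 ≡ 173 (mod 177).
Reciprocity: 173 ≡ 1 and 177 ≡ 1 (mod 4), so (173/177) = +(177/173).
Reduce top mod 173: now compute (4/173).
Pull out 2^2: since 173 ≡ 5 (mod 8), (2/173) = -1, so (2/173)^2 = +1.
Reached (1/173) = 1. Collecting the sign flips along the way, the symbol is +1.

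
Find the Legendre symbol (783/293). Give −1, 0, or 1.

1

First reduce: 783 ≡ 197 (mod 293).
Reciprocity: 197 ≡ 1 and 293 ≡ 1 (mod 4), so (197/293) = +(293/197).
Reduce top mod 197: now compute (96/197).
Pull out 2^5: since 197 ≡ 5 (mod 8), (2/197) = -1, so (2/197)^5 = -1.
Reciprocity: 3 ≡ 3 and 197 ≡ 1 (mod 4), so (3/197) = +(197/3).
Reduce top mod 3: now compute (2/3).
Pull out 2: since 3 ≡ 3 (mod 8), (2/3) = -1.
Reached (1/3) = 1. Collecting the sign flips along the way, the symbol is +1.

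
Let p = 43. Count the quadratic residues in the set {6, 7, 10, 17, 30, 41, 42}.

4

(6/43) = +1 → QR.
(7/43) = -1 → non-residue.
(10/43) = +1 → QR.
(17/43) = +1 → QR.
(30/43) = -1 → non-residue.
(41/43) = +1 → QR.
(42/43) = -1 → non-residue.
Total quadratic residues among the 7: 4.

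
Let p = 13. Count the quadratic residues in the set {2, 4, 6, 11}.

(2/13) = -1 → non-residue.
(4/13) = +1 → QR.
(6/13) = -1 → non-residue.
(11/13) = -1 → non-residue.
Total quadratic residues among the 4: 1.

1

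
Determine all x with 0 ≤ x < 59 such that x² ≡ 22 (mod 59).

Since 59 ≡ 3 (mod 4), a square root of 22 is 22^((59+1)/4) = 22^15 mod 59.
Repeated squaring: 22^2≡12, 22^4≡26, 22^8≡27 (mod 59).
22^15 = 22^(8+4+2+1) ≡ 9 (mod 59).
Check: 9² = 81 ≡ 22 (mod 59). The two roots are 9 and 50.

9, 50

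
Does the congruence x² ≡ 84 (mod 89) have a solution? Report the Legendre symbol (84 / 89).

1

Pull out 2^2: since 89 ≡ 1 (mod 8), (2/89) = +1, so (2/89)^2 = +1.
Reciprocity: 21 ≡ 1 and 89 ≡ 1 (mod 4), so (21/89) = +(89/21).
Reduce top mod 21: now compute (5/21).
Reciprocity: 5 ≡ 1 and 21 ≡ 1 (mod 4), so (5/21) = +(21/5).
Reduce top mod 5: now compute (1/5).
Reached (1/5) = 1. Collecting the sign flips along the way, the symbol is +1.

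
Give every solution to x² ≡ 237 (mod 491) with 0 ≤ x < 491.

Since 491 ≡ 3 (mod 4), a square root of 237 is 237^((491+1)/4) = 237^123 mod 491.
Repeated squaring: 237^2≡195, 237^4≡218, 237^8≡388, 237^16≡298, 237^32≡424, 237^64≡70 (mod 491).
237^123 = 237^(64+32+16+8+2+1) ≡ 168 (mod 491).
Check: 168² = 28224 ≡ 237 (mod 491). The two roots are 168 and 323.

168, 323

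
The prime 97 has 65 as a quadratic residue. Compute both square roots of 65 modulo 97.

97 ≡ 1 (mod 4), so we find a root by search.
Trying successive values, 29² = 841 ≡ 65 (mod 97). The other root is 97 − 29 = 68.

29, 68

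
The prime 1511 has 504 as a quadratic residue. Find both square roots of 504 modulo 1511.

522, 989

Since 1511 ≡ 3 (mod 4), a square root of 504 is 504^((1511+1)/4) = 504^378 mod 1511.
Repeated squaring: 504^2≡168, 504^4≡1026, 504^8≡1020, 504^16≡832, 504^32≡186, 504^64≡1354, 504^128≡473, 504^256≡101 (mod 1511).
504^378 = 504^(256+64+32+16+8+2) ≡ 989 (mod 1511).
Check: 989² = 978121 ≡ 504 (mod 1511). The two roots are 522 and 989.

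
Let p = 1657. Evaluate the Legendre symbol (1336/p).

Pull out 2^3: since 1657 ≡ 1 (mod 8), (2/1657) = +1, so (2/1657)^3 = +1.
Reciprocity: 167 ≡ 3 and 1657 ≡ 1 (mod 4), so (167/1657) = +(1657/167).
Reduce top mod 167: now compute (154/167).
Pull out 2: since 167 ≡ 7 (mod 8), (2/167) = +1.
Reciprocity: 77 ≡ 1 and 167 ≡ 3 (mod 4), so (77/167) = +(167/77).
Reduce top mod 77: now compute (13/77).
Reciprocity: 13 ≡ 1 and 77 ≡ 1 (mod 4), so (13/77) = +(77/13).
Reduce top mod 13: now compute (12/13).
Pull out 2^2: since 13 ≡ 5 (mod 8), (2/13) = -1, so (2/13)^2 = +1.
Reciprocity: 3 ≡ 3 and 13 ≡ 1 (mod 4), so (3/13) = +(13/3).
Reduce top mod 3: now compute (1/3).
Reached (1/3) = 1. Collecting the sign flips along the way, the symbol is +1.

1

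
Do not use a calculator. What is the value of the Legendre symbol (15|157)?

Reciprocity: 15 ≡ 3 and 157 ≡ 1 (mod 4), so (15/157) = +(157/15).
Reduce top mod 15: now compute (7/15).
Reciprocity: 7 ≡ 3 and 15 ≡ 3 (mod 4), so (7/15) = −(15/7).
Reduce top mod 7: now compute (1/7).
Reached (1/7) = 1. Collecting the sign flips along the way, the symbol is -1.

-1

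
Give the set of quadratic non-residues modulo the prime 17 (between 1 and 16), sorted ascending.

3 5 6 7 10 11 12 14

Square k = 1,…,8 (k and 17−k give the same square):
1²=1, 2²=4, 3²=9, 4²=16, 5²≡8, 6²≡2, 7²≡15, 8²≡13 (mod 17).
The residues are {1, 2, 4, 8, 9, 13, 15, 16}; the non-residues are the remaining 8 nonzero classes.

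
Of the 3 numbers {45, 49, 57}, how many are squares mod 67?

1

(45/67) = -1 → non-residue.
(49/67) = +1 → QR.
(57/67) = -1 → non-residue.
Total quadratic residues among the 3: 1.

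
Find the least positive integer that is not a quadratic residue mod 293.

(2/293) = −1, so 2 is the smallest positive non-residue mod 293.

2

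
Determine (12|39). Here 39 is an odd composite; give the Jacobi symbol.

Pull out 2^2: since 39 ≡ 7 (mod 8), (2/39) = +1, so (2/39)^2 = +1.
Reciprocity: 3 ≡ 3 and 39 ≡ 3 (mod 4), so (3/39) = −(39/3).
Reduce top mod 3: now compute (0/3).
Top reduces to 0: gcd > 1, so the symbol is 0.

0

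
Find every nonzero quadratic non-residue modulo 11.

2,6,7,8,10

Square k = 1,…,5 (k and 11−k give the same square):
1²=1, 2²=4, 3²=9, 4²≡5, 5²≡3 (mod 11).
The residues are {1, 3, 4, 5, 9}; the non-residues are the remaining 5 nonzero classes.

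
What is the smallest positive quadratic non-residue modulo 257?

3

(2/257) = +1, so 2 is a residue.
(3/257) = −1, so 3 is the smallest positive non-residue mod 257.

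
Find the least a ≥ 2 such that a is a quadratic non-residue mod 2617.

(2/2617) = +1, so 2 is a residue.
(3/2617) = +1, so 3 is a residue.
(4/2617) = +1, so 4 is a residue.
(5/2617) = −1, so 5 is the smallest positive non-residue mod 2617.

5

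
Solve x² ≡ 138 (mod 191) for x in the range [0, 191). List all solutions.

Since 191 ≡ 3 (mod 4), a square root of 138 is 138^((191+1)/4) = 138^48 mod 191.
Repeated squaring: 138^2≡135, 138^4≡80, 138^8≡97, 138^16≡50, 138^32≡17 (mod 191).
138^48 = 138^(32+16) ≡ 86 (mod 191).
Check: 86² = 7396 ≡ 138 (mod 191). The two roots are 86 and 105.

86, 105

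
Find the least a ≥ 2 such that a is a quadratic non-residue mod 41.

3

(2/41) = +1, so 2 is a residue.
(3/41) = −1, so 3 is the smallest positive non-residue mod 41.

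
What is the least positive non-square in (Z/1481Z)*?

3

(2/1481) = +1, so 2 is a residue.
(3/1481) = −1, so 3 is the smallest positive non-residue mod 1481.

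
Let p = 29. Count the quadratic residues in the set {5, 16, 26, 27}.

(5/29) = +1 → QR.
(16/29) = +1 → QR.
(26/29) = -1 → non-residue.
(27/29) = -1 → non-residue.
Total quadratic residues among the 4: 2.

2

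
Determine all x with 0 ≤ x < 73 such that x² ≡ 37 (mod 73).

73 ≡ 1 (mod 4), so we find a root by search.
Trying successive values, 16² = 256 ≡ 37 (mod 73). The other root is 73 − 16 = 57.

16, 57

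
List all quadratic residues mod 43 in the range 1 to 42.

Square k = 1,…,21 (k and 43−k give the same square):
1²=1, 2²=4, 3²=9, 4²=16, 5²=25, 6²=36, 7²≡6, 8²≡21, 9²≡38, 10²≡14, 11²≡35, 12²≡15, 13²≡40, 14²≡24, 15²≡10, 16²≡41, 17²≡31, 18²≡23, 19²≡17, 20²≡13, 21²≡11 (mod 43).
So the quadratic residues mod 43 are {1, 4, 6, 9, 10, 11, 13, 14, 15, 16, 17, 21, 23, 24, 25, 31, 35, 36, 38, 40, 41}.

1 4 6 9 10 11 13 14 15 16 17 21 23 24 25 31 35 36 38 40 41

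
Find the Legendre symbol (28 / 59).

1

Pull out 2^2: since 59 ≡ 3 (mod 8), (2/59) = -1, so (2/59)^2 = +1.
Reciprocity: 7 ≡ 3 and 59 ≡ 3 (mod 4), so (7/59) = −(59/7).
Reduce top mod 7: now compute (3/7).
Reciprocity: 3 ≡ 3 and 7 ≡ 3 (mod 4), so (3/7) = −(7/3).
Reduce top mod 3: now compute (1/3).
Reached (1/3) = 1. Collecting the sign flips along the way, the symbol is +1.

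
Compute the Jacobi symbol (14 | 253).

Pull out 2: since 253 ≡ 5 (mod 8), (2/253) = -1.
Reciprocity: 7 ≡ 3 and 253 ≡ 1 (mod 4), so (7/253) = +(253/7).
Reduce top mod 7: now compute (1/7).
Reached (1/7) = 1. Collecting the sign flips along the way, the symbol is -1.

-1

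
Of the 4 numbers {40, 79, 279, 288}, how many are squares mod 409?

2

(40/409) = +1 → QR.
(79/409) = -1 → non-residue.
(279/409) = -1 → non-residue.
(288/409) = +1 → QR.
Total quadratic residues among the 4: 2.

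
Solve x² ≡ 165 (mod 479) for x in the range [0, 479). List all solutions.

Since 479 ≡ 3 (mod 4), a square root of 165 is 165^((479+1)/4) = 165^120 mod 479.
Repeated squaring: 165^2≡401, 165^4≡336, 165^8≡331, 165^16≡349, 165^32≡135, 165^64≡23 (mod 479).
165^120 = 165^(64+32+16+8) ≡ 278 (mod 479).
Check: 278² = 77284 ≡ 165 (mod 479). The two roots are 201 and 278.

201, 278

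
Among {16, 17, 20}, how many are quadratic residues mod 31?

2

(16/31) = +1 → QR.
(17/31) = -1 → non-residue.
(20/31) = +1 → QR.
Total quadratic residues among the 3: 2.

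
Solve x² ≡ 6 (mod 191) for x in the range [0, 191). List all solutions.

31, 160

Since 191 ≡ 3 (mod 4), a square root of 6 is 6^((191+1)/4) = 6^48 mod 191.
Repeated squaring: 6^2≡36, 6^4≡150, 6^8≡153, 6^16≡107, 6^32≡180 (mod 191).
6^48 = 6^(32+16) ≡ 160 (mod 191).
Check: 160² = 25600 ≡ 6 (mod 191). The two roots are 31 and 160.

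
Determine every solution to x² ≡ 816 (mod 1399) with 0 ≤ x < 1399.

103, 1296

Since 1399 ≡ 3 (mod 4), a square root of 816 is 816^((1399+1)/4) = 816^350 mod 1399.
Repeated squaring: 816^2≡1331, 816^4≡427, 816^8≡459, 816^16≡831, 816^32≡854, 816^64≡437, 816^128≡705, 816^256≡380 (mod 1399).
816^350 = 816^(256+64+16+8+4+2) ≡ 1296 (mod 1399).
Check: 1296² = 1679616 ≡ 816 (mod 1399). The two roots are 103 and 1296.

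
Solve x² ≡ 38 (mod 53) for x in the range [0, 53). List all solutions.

53 ≡ 1 (mod 4), so we find a root by search.
Trying successive values, 12² = 144 ≡ 38 (mod 53). The other root is 53 − 12 = 41.

12, 41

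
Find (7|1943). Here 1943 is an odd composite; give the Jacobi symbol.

-1

Reciprocity: 7 ≡ 3 and 1943 ≡ 3 (mod 4), so (7/1943) = −(1943/7).
Reduce top mod 7: now compute (4/7).
Pull out 2^2: since 7 ≡ 7 (mod 8), (2/7) = +1, so (2/7)^2 = +1.
Reached (1/7) = 1. Collecting the sign flips along the way, the symbol is -1.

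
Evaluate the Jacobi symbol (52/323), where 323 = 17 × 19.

-1

Pull out 2^2: since 323 ≡ 3 (mod 8), (2/323) = -1, so (2/323)^2 = +1.
Reciprocity: 13 ≡ 1 and 323 ≡ 3 (mod 4), so (13/323) = +(323/13).
Reduce top mod 13: now compute (11/13).
Reciprocity: 11 ≡ 3 and 13 ≡ 1 (mod 4), so (11/13) = +(13/11).
Reduce top mod 11: now compute (2/11).
Pull out 2: since 11 ≡ 3 (mod 8), (2/11) = -1.
Reached (1/11) = 1. Collecting the sign flips along the way, the symbol is -1.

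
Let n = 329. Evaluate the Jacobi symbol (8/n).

Pull out 2^3: since 329 ≡ 1 (mod 8), (2/329) = +1, so (2/329)^3 = +1.
Reached (1/329) = 1. Collecting the sign flips along the way, the symbol is +1.

1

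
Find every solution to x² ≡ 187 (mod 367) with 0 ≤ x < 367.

162, 205

Since 367 ≡ 3 (mod 4), a square root of 187 is 187^((367+1)/4) = 187^92 mod 367.
Repeated squaring: 187^2≡104, 187^4≡173, 187^8≡202, 187^16≡67, 187^32≡85, 187^64≡252 (mod 367).
187^92 = 187^(64+16+8+4) ≡ 162 (mod 367).
Check: 162² = 26244 ≡ 187 (mod 367). The two roots are 162 and 205.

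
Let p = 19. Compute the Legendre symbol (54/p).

1

First reduce: 54 ≡ 16 (mod 19).
Pull out 2^4: since 19 ≡ 3 (mod 8), (2/19) = -1, so (2/19)^4 = +1.
Reached (1/19) = 1. Collecting the sign flips along the way, the symbol is +1.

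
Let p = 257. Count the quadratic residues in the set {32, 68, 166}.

2

(32/257) = +1 → QR.
(68/257) = +1 → QR.
(166/257) = -1 → non-residue.
Total quadratic residues among the 3: 2.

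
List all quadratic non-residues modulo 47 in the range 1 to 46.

5 10 11 13 15 19 20 22 23 26 29 30 31 33 35 38 39 40 41 43 44 45 46

Square k = 1,…,23 (k and 47−k give the same square):
1²=1, 2²=4, 3²=9, 4²=16, 5²=25, 6²=36, 7²≡2, 8²≡17, 9²≡34, 10²≡6, 11²≡27, 12²≡3, 13²≡28, 14²≡8, 15²≡37, 16²≡21, 17²≡7, 18²≡42, 19²≡32, 20²≡24, 21²≡18, 22²≡14, 23²≡12 (mod 47).
The residues are {1, 2, 3, 4, 6, 7, 8, 9, 12, 14, 16, 17, 18, 21, 24, 25, 27, 28, 32, 34, 36, 37, 42}; the non-residues are the remaining 23 nonzero classes.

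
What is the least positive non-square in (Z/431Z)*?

7

(2/431) = +1, so 2 is a residue.
(3/431) = +1, so 3 is a residue.
(4/431) = +1, so 4 is a residue.
(5/431) = +1, so 5 is a residue.
(6/431) = +1, so 6 is a residue.
(7/431) = −1, so 7 is the smallest positive non-residue mod 431.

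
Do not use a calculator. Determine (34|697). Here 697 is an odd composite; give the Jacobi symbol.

Pull out 2: since 697 ≡ 1 (mod 8), (2/697) = +1.
Reciprocity: 17 ≡ 1 and 697 ≡ 1 (mod 4), so (17/697) = +(697/17).
Reduce top mod 17: now compute (0/17).
Top reduces to 0: gcd > 1, so the symbol is 0.

0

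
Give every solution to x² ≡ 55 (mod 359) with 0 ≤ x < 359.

47, 312

Since 359 ≡ 3 (mod 4), a square root of 55 is 55^((359+1)/4) = 55^90 mod 359.
Repeated squaring: 55^2≡153, 55^4≡74, 55^8≡91, 55^16≡24, 55^32≡217, 55^64≡60 (mod 359).
55^90 = 55^(64+16+8+2) ≡ 47 (mod 359).
Check: 47² = 2209 ≡ 55 (mod 359). The two roots are 47 and 312.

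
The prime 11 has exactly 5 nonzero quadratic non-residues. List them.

2, 6, 7, 8, 10

Square k = 1,…,5 (k and 11−k give the same square):
1²=1, 2²=4, 3²=9, 4²≡5, 5²≡3 (mod 11).
The residues are {1, 3, 4, 5, 9}; the non-residues are the remaining 5 nonzero classes.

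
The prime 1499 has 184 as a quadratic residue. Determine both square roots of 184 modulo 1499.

648, 851

Since 1499 ≡ 3 (mod 4), a square root of 184 is 184^((1499+1)/4) = 184^375 mod 1499.
Repeated squaring: 184^2≡878, 184^4≡398, 184^8≡1009, 184^16≡260, 184^32≡145, 184^64≡39, 184^128≡22, 184^256≡484 (mod 1499).
184^375 = 184^(256+64+32+16+4+2+1) ≡ 851 (mod 1499).
Check: 851² = 724201 ≡ 184 (mod 1499). The two roots are 648 and 851.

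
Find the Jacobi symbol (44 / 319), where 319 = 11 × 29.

Pull out 2^2: since 319 ≡ 7 (mod 8), (2/319) = +1, so (2/319)^2 = +1.
Reciprocity: 11 ≡ 3 and 319 ≡ 3 (mod 4), so (11/319) = −(319/11).
Reduce top mod 11: now compute (0/11).
Top reduces to 0: gcd > 1, so the symbol is 0.

0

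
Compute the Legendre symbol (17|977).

1

Euler's criterion: (17/977) ≡ 17^488 (mod 977).
17^2 ≡ 289 (mod 977)
17^4 ≡ 476 (mod 977)
17^8 ≡ 889 (mod 977)
17^16 ≡ 905 (mod 977)
17^32 ≡ 299 (mod 977)
17^64 ≡ 494 (mod 977)
17^128 ≡ 763 (mod 977)
17^256 ≡ 854 (mod 977)
17^488 = 17^(256+128+64+32+8) ≡ 1 (mod 977).
Result is 1, so (17/977) = 1.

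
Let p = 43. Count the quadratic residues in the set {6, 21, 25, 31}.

(6/43) = +1 → QR.
(21/43) = +1 → QR.
(25/43) = +1 → QR.
(31/43) = +1 → QR.
Total quadratic residues among the 4: 4.

4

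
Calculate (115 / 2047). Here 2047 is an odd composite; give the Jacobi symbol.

Reciprocity: 115 ≡ 3 and 2047 ≡ 3 (mod 4), so (115/2047) = −(2047/115).
Reduce top mod 115: now compute (92/115).
Pull out 2^2: since 115 ≡ 3 (mod 8), (2/115) = -1, so (2/115)^2 = +1.
Reciprocity: 23 ≡ 3 and 115 ≡ 3 (mod 4), so (23/115) = −(115/23).
Reduce top mod 23: now compute (0/23).
Top reduces to 0: gcd > 1, so the symbol is 0.

0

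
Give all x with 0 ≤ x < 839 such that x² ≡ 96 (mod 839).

278, 561

Since 839 ≡ 3 (mod 4), a square root of 96 is 96^((839+1)/4) = 96^210 mod 839.
Repeated squaring: 96^2≡826, 96^4≡169, 96^8≡35, 96^16≡386, 96^32≡493, 96^64≡578, 96^128≡162 (mod 839).
96^210 = 96^(128+64+16+2) ≡ 561 (mod 839).
Check: 561² = 314721 ≡ 96 (mod 839). The two roots are 278 and 561.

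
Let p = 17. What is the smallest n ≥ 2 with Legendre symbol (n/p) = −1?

(2/17) = +1, so 2 is a residue.
(3/17) = −1, so 3 is the smallest positive non-residue mod 17.

3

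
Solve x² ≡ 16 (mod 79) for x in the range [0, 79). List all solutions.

Since 79 ≡ 3 (mod 4), a square root of 16 is 16^((79+1)/4) = 16^20 mod 79.
Repeated squaring: 16^2≡19, 16^4≡45, 16^8≡50, 16^16≡51 (mod 79).
16^20 = 16^(16+4) ≡ 4 (mod 79).
Check: 4² = 16 ≡ 16 (mod 79). The two roots are 4 and 75.

4, 75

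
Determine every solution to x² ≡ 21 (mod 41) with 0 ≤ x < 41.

12, 29

41 ≡ 1 (mod 4), so we find a root by search.
Trying successive values, 12² = 144 ≡ 21 (mod 41). The other root is 41 − 12 = 29.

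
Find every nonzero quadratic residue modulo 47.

Square k = 1,…,23 (k and 47−k give the same square):
1²=1, 2²=4, 3²=9, 4²=16, 5²=25, 6²=36, 7²≡2, 8²≡17, 9²≡34, 10²≡6, 11²≡27, 12²≡3, 13²≡28, 14²≡8, 15²≡37, 16²≡21, 17²≡7, 18²≡42, 19²≡32, 20²≡24, 21²≡18, 22²≡14, 23²≡12 (mod 47).
So the quadratic residues mod 47 are {1, 2, 3, 4, 6, 7, 8, 9, 12, 14, 16, 17, 18, 21, 24, 25, 27, 28, 32, 34, 36, 37, 42}.

1, 2, 3, 4, 6, 7, 8, 9, 12, 14, 16, 17, 18, 21, 24, 25, 27, 28, 32, 34, 36, 37, 42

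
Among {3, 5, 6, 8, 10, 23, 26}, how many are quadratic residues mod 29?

(3/29) = -1 → non-residue.
(5/29) = +1 → QR.
(6/29) = +1 → QR.
(8/29) = -1 → non-residue.
(10/29) = -1 → non-residue.
(23/29) = +1 → QR.
(26/29) = -1 → non-residue.
Total quadratic residues among the 7: 3.

3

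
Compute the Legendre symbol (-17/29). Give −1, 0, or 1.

-1

First reduce: -17 ≡ 12 (mod 29).
Pull out 2^2: since 29 ≡ 5 (mod 8), (2/29) = -1, so (2/29)^2 = +1.
Reciprocity: 3 ≡ 3 and 29 ≡ 1 (mod 4), so (3/29) = +(29/3).
Reduce top mod 3: now compute (2/3).
Pull out 2: since 3 ≡ 3 (mod 8), (2/3) = -1.
Reached (1/3) = 1. Collecting the sign flips along the way, the symbol is -1.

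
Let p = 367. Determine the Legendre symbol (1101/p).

First reduce: 1101 ≡ 0 (mod 367).
Top reduces to 0: gcd > 1, so the symbol is 0.

0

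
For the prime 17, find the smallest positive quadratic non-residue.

3

(2/17) = +1, so 2 is a residue.
(3/17) = −1, so 3 is the smallest positive non-residue mod 17.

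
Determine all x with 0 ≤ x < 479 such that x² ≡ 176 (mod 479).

232, 247

Since 479 ≡ 3 (mod 4), a square root of 176 is 176^((479+1)/4) = 176^120 mod 479.
Repeated squaring: 176^2≡320, 176^4≡373, 176^8≡219, 176^16≡61, 176^32≡368, 176^64≡346 (mod 479).
176^120 = 176^(64+32+16+8) ≡ 247 (mod 479).
Check: 247² = 61009 ≡ 176 (mod 479). The two roots are 232 and 247.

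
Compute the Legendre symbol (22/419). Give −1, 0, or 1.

Euler's criterion: (22/419) ≡ 22^209 (mod 419).
22^2 ≡ 65 (mod 419)
22^4 ≡ 35 (mod 419)
22^8 ≡ 387 (mod 419)
22^16 ≡ 186 (mod 419)
22^32 ≡ 238 (mod 419)
22^64 ≡ 79 (mod 419)
22^128 ≡ 375 (mod 419)
22^209 = 22^(128+64+16+1) ≡ 1 (mod 419).
Result is 1, so (22/419) = 1.

1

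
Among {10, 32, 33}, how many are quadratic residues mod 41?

(10/41) = +1 → QR.
(32/41) = +1 → QR.
(33/41) = +1 → QR.
Total quadratic residues among the 3: 3.

3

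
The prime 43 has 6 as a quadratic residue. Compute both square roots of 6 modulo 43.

Since 43 ≡ 3 (mod 4), a square root of 6 is 6^((43+1)/4) = 6^11 mod 43.
Repeated squaring: 6^2≡36, 6^4≡6, 6^8≡36 (mod 43).
6^11 = 6^(8+2+1) ≡ 36 (mod 43).
Check: 36² = 1296 ≡ 6 (mod 43). The two roots are 7 and 36.

7, 36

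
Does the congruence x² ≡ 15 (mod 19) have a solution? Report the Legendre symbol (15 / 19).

Reciprocity: 15 ≡ 3 and 19 ≡ 3 (mod 4), so (15/19) = −(19/15).
Reduce top mod 15: now compute (4/15).
Pull out 2^2: since 15 ≡ 7 (mod 8), (2/15) = +1, so (2/15)^2 = +1.
Reached (1/15) = 1. Collecting the sign flips along the way, the symbol is -1.

-1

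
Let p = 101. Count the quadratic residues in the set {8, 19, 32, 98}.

1

(8/101) = -1 → non-residue.
(19/101) = +1 → QR.
(32/101) = -1 → non-residue.
(98/101) = -1 → non-residue.
Total quadratic residues among the 4: 1.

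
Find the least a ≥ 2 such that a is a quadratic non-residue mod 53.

(2/53) = −1, so 2 is the smallest positive non-residue mod 53.

2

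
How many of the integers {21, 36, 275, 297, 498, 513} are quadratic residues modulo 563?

6

(21/563) = +1 → QR.
(36/563) = +1 → QR.
(275/563) = +1 → QR.
(297/563) = +1 → QR.
(498/563) = +1 → QR.
(513/563) = +1 → QR.
Total quadratic residues among the 6: 6.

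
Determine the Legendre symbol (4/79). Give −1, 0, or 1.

Pull out 2^2: since 79 ≡ 7 (mod 8), (2/79) = +1, so (2/79)^2 = +1.
Reached (1/79) = 1. Collecting the sign flips along the way, the symbol is +1.

1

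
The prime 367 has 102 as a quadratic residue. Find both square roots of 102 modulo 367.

Since 367 ≡ 3 (mod 4), a square root of 102 is 102^((367+1)/4) = 102^92 mod 367.
Repeated squaring: 102^2≡128, 102^4≡236, 102^8≡279, 102^16≡37, 102^32≡268, 102^64≡259 (mod 367).
102^92 = 102^(64+16+8+4) ≡ 319 (mod 367).
Check: 319² = 101761 ≡ 102 (mod 367). The two roots are 48 and 319.

48, 319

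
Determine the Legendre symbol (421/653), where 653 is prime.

Reciprocity: 421 ≡ 1 and 653 ≡ 1 (mod 4), so (421/653) = +(653/421).
Reduce top mod 421: now compute (232/421).
Pull out 2^3: since 421 ≡ 5 (mod 8), (2/421) = -1, so (2/421)^3 = -1.
Reciprocity: 29 ≡ 1 and 421 ≡ 1 (mod 4), so (29/421) = +(421/29).
Reduce top mod 29: now compute (15/29).
Reciprocity: 15 ≡ 3 and 29 ≡ 1 (mod 4), so (15/29) = +(29/15).
Reduce top mod 15: now compute (14/15).
Pull out 2: since 15 ≡ 7 (mod 8), (2/15) = +1.
Reciprocity: 7 ≡ 3 and 15 ≡ 3 (mod 4), so (7/15) = −(15/7).
Reduce top mod 7: now compute (1/7).
Reached (1/7) = 1. Collecting the sign flips along the way, the symbol is +1.

1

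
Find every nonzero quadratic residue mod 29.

Square k = 1,…,14 (k and 29−k give the same square):
1²=1, 2²=4, 3²=9, 4²=16, 5²=25, 6²≡7, 7²≡20, 8²≡6, 9²≡23, 10²≡13, 11²≡5, 12²≡28, 13²≡24, 14²≡22 (mod 29).
So the quadratic residues mod 29 are {1, 4, 5, 6, 7, 9, 13, 16, 20, 22, 23, 24, 25, 28}.

1, 4, 5, 6, 7, 9, 13, 16, 20, 22, 23, 24, 25, 28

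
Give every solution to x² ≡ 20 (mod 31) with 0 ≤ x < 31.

12, 19

Since 31 ≡ 3 (mod 4), a square root of 20 is 20^((31+1)/4) = 20^8 mod 31.
Repeated squaring: 20^2≡28, 20^4≡9, 20^8≡19 (mod 31).
20^8 = 20^(8) ≡ 19 (mod 31).
Check: 19² = 361 ≡ 20 (mod 31). The two roots are 12 and 19.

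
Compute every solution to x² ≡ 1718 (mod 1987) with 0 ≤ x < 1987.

342, 1645

Since 1987 ≡ 3 (mod 4), a square root of 1718 is 1718^((1987+1)/4) = 1718^497 mod 1987.
Repeated squaring: 1718^2≡829, 1718^4≡1726, 1718^8≡563, 1718^16≡1036, 1718^32≡316, 1718^64≡506, 1718^128≡1700, 1718^256≡902 (mod 1987).
1718^497 = 1718^(256+128+64+32+16+1) ≡ 342 (mod 1987).
Check: 342² = 116964 ≡ 1718 (mod 1987). The two roots are 342 and 1645.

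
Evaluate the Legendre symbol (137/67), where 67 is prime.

Euler's criterion: (137/67) ≡ 3^33 (mod 67).
3^2 ≡ 9 (mod 67)
3^4 ≡ 14 (mod 67)
3^8 ≡ 62 (mod 67)
3^16 ≡ 25 (mod 67)
3^32 ≡ 22 (mod 67)
3^33 = 3^(32+1) ≡ 66 (mod 67).
Result is 66 ≡ −1, so (137/67) = −1.

-1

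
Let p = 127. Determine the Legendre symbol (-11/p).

First reduce: -11 ≡ 116 (mod 127).
Pull out 2^2: since 127 ≡ 7 (mod 8), (2/127) = +1, so (2/127)^2 = +1.
Reciprocity: 29 ≡ 1 and 127 ≡ 3 (mod 4), so (29/127) = +(127/29).
Reduce top mod 29: now compute (11/29).
Reciprocity: 11 ≡ 3 and 29 ≡ 1 (mod 4), so (11/29) = +(29/11).
Reduce top mod 11: now compute (7/11).
Reciprocity: 7 ≡ 3 and 11 ≡ 3 (mod 4), so (7/11) = −(11/7).
Reduce top mod 7: now compute (4/7).
Pull out 2^2: since 7 ≡ 7 (mod 8), (2/7) = +1, so (2/7)^2 = +1.
Reached (1/7) = 1. Collecting the sign flips along the way, the symbol is -1.

-1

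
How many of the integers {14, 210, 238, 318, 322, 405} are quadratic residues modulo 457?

2

(14/457) = +1 → QR.
(210/457) = -1 → non-residue.
(238/457) = +1 → QR.
(318/457) = -1 → non-residue.
(322/457) = -1 → non-residue.
(405/457) = -1 → non-residue.
Total quadratic residues among the 6: 2.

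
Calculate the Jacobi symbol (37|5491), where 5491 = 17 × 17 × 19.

Reciprocity: 37 ≡ 1 and 5491 ≡ 3 (mod 4), so (37/5491) = +(5491/37).
Reduce top mod 37: now compute (15/37).
Reciprocity: 15 ≡ 3 and 37 ≡ 1 (mod 4), so (15/37) = +(37/15).
Reduce top mod 15: now compute (7/15).
Reciprocity: 7 ≡ 3 and 15 ≡ 3 (mod 4), so (7/15) = −(15/7).
Reduce top mod 7: now compute (1/7).
Reached (1/7) = 1. Collecting the sign flips along the way, the symbol is -1.

-1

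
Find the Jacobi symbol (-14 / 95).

1

First reduce: -14 ≡ 81 (mod 95).
Reciprocity: 81 ≡ 1 and 95 ≡ 3 (mod 4), so (81/95) = +(95/81).
Reduce top mod 81: now compute (14/81).
Pull out 2: since 81 ≡ 1 (mod 8), (2/81) = +1.
Reciprocity: 7 ≡ 3 and 81 ≡ 1 (mod 4), so (7/81) = +(81/7).
Reduce top mod 7: now compute (4/7).
Pull out 2^2: since 7 ≡ 7 (mod 8), (2/7) = +1, so (2/7)^2 = +1.
Reached (1/7) = 1. Collecting the sign flips along the way, the symbol is +1.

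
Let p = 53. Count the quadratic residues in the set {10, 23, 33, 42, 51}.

(10/53) = +1 → QR.
(23/53) = -1 → non-residue.
(33/53) = -1 → non-residue.
(42/53) = +1 → QR.
(51/53) = -1 → non-residue.
Total quadratic residues among the 5: 2.

2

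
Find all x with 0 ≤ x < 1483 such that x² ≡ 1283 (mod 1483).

Since 1483 ≡ 3 (mod 4), a square root of 1283 is 1283^((1483+1)/4) = 1283^371 mod 1483.
Repeated squaring: 1283^2≡1442, 1283^4≡198, 1283^8≡646, 1283^16≡593, 1283^32≡178, 1283^64≡541, 1283^128≡530, 1283^256≡613 (mod 1483).
1283^371 = 1283^(256+64+32+16+2+1) ≡ 1375 (mod 1483).
Check: 1375² = 1890625 ≡ 1283 (mod 1483). The two roots are 108 and 1375.

108, 1375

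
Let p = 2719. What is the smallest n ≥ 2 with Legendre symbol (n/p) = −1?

(2/2719) = +1, so 2 is a residue.
(3/2719) = −1, so 3 is the smallest positive non-residue mod 2719.

3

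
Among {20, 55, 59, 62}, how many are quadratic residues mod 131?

4

(20/131) = +1 → QR.
(55/131) = +1 → QR.
(59/131) = +1 → QR.
(62/131) = +1 → QR.
Total quadratic residues among the 4: 4.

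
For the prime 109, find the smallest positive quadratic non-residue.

(2/109) = −1, so 2 is the smallest positive non-residue mod 109.

2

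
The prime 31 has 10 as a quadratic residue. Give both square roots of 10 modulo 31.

14, 17

Since 31 ≡ 3 (mod 4), a square root of 10 is 10^((31+1)/4) = 10^8 mod 31.
Repeated squaring: 10^2≡7, 10^4≡18, 10^8≡14 (mod 31).
10^8 = 10^(8) ≡ 14 (mod 31).
Check: 14² = 196 ≡ 10 (mod 31). The two roots are 14 and 17.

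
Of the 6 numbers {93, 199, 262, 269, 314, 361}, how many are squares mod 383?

2

(93/383) = +1 → QR.
(199/383) = -1 → non-residue.
(262/383) = -1 → non-residue.
(269/383) = -1 → non-residue.
(314/383) = -1 → non-residue.
(361/383) = +1 → QR.
Total quadratic residues among the 6: 2.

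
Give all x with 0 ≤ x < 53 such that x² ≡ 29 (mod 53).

20, 33

53 ≡ 1 (mod 4), so we find a root by search.
Trying successive values, 20² = 400 ≡ 29 (mod 53). The other root is 53 − 20 = 33.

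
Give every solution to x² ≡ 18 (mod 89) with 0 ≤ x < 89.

89 ≡ 1 (mod 4), so we find a root by search.
Trying successive values, 14² = 196 ≡ 18 (mod 89). The other root is 89 − 14 = 75.

14, 75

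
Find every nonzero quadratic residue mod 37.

Square k = 1,…,18 (k and 37−k give the same square):
1²=1, 2²=4, 3²=9, 4²=16, 5²=25, 6²=36, 7²≡12, 8²≡27, 9²≡7, 10²≡26, 11²≡10, 12²≡33, 13²≡21, 14²≡11, 15²≡3, 16²≡34, 17²≡30, 18²≡28 (mod 37).
So the quadratic residues mod 37 are {1, 3, 4, 7, 9, 10, 11, 12, 16, 21, 25, 26, 27, 28, 30, 33, 34, 36}.

1, 3, 4, 7, 9, 10, 11, 12, 16, 21, 25, 26, 27, 28, 30, 33, 34, 36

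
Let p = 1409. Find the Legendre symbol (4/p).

1

Pull out 2^2: since 1409 ≡ 1 (mod 8), (2/1409) = +1, so (2/1409)^2 = +1.
Reached (1/1409) = 1. Collecting the sign flips along the way, the symbol is +1.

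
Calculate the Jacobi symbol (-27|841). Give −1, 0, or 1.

1

First reduce: -27 ≡ 814 (mod 841).
Pull out 2: since 841 ≡ 1 (mod 8), (2/841) = +1.
Reciprocity: 407 ≡ 3 and 841 ≡ 1 (mod 4), so (407/841) = +(841/407).
Reduce top mod 407: now compute (27/407).
Reciprocity: 27 ≡ 3 and 407 ≡ 3 (mod 4), so (27/407) = −(407/27).
Reduce top mod 27: now compute (2/27).
Pull out 2: since 27 ≡ 3 (mod 8), (2/27) = -1.
Reached (1/27) = 1. Collecting the sign flips along the way, the symbol is +1.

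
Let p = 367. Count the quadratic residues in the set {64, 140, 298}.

2

(64/367) = +1 → QR.
(140/367) = -1 → non-residue.
(298/367) = +1 → QR.
Total quadratic residues among the 3: 2.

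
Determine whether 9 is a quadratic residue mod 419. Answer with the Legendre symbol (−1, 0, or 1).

1

Euler's criterion: (9/419) ≡ 9^209 (mod 419).
9^2 ≡ 81 (mod 419)
9^4 ≡ 276 (mod 419)
9^8 ≡ 337 (mod 419)
9^16 ≡ 20 (mod 419)
9^32 ≡ 400 (mod 419)
9^64 ≡ 361 (mod 419)
9^128 ≡ 12 (mod 419)
9^209 = 9^(128+64+16+1) ≡ 1 (mod 419).
Result is 1, so (9/419) = 1.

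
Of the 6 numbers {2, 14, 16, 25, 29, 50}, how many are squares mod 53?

3

(2/53) = -1 → non-residue.
(14/53) = -1 → non-residue.
(16/53) = +1 → QR.
(25/53) = +1 → QR.
(29/53) = +1 → QR.
(50/53) = -1 → non-residue.
Total quadratic residues among the 6: 3.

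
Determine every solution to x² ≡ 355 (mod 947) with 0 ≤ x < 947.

Since 947 ≡ 3 (mod 4), a square root of 355 is 355^((947+1)/4) = 355^237 mod 947.
Repeated squaring: 355^2≡74, 355^4≡741, 355^8≡768, 355^16≡790, 355^32≡27, 355^64≡729, 355^128≡174 (mod 947).
355^237 = 355^(128+64+32+8+4+1) ≡ 536 (mod 947).
Check: 536² = 287296 ≡ 355 (mod 947). The two roots are 411 and 536.

411, 536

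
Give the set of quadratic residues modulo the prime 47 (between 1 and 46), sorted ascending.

1,2,3,4,6,7,8,9,12,14,16,17,18,21,24,25,27,28,32,34,36,37,42

Square k = 1,…,23 (k and 47−k give the same square):
1²=1, 2²=4, 3²=9, 4²=16, 5²=25, 6²=36, 7²≡2, 8²≡17, 9²≡34, 10²≡6, 11²≡27, 12²≡3, 13²≡28, 14²≡8, 15²≡37, 16²≡21, 17²≡7, 18²≡42, 19²≡32, 20²≡24, 21²≡18, 22²≡14, 23²≡12 (mod 47).
So the quadratic residues mod 47 are {1, 2, 3, 4, 6, 7, 8, 9, 12, 14, 16, 17, 18, 21, 24, 25, 27, 28, 32, 34, 36, 37, 42}.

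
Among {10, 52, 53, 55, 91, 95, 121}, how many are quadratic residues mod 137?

1

(10/137) = -1 → non-residue.
(52/137) = -1 → non-residue.
(53/137) = -1 → non-residue.
(55/137) = -1 → non-residue.
(91/137) = -1 → non-residue.
(95/137) = -1 → non-residue.
(121/137) = +1 → QR.
Total quadratic residues among the 7: 1.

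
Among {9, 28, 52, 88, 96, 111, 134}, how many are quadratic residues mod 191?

4

(9/191) = +1 → QR.
(28/191) = -1 → non-residue.
(52/191) = +1 → QR.
(88/191) = -1 → non-residue.
(96/191) = +1 → QR.
(111/191) = -1 → non-residue.
(134/191) = +1 → QR.
Total quadratic residues among the 7: 4.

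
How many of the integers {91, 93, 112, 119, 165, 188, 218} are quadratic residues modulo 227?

(91/227) = -1 → non-residue.
(93/227) = -1 → non-residue.
(112/227) = +1 → QR.
(119/227) = -1 → non-residue.
(165/227) = -1 → non-residue.
(188/227) = +1 → QR.
(218/227) = -1 → non-residue.
Total quadratic residues among the 7: 2.

2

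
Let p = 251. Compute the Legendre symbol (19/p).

-1

Reciprocity: 19 ≡ 3 and 251 ≡ 3 (mod 4), so (19/251) = −(251/19).
Reduce top mod 19: now compute (4/19).
Pull out 2^2: since 19 ≡ 3 (mod 8), (2/19) = -1, so (2/19)^2 = +1.
Reached (1/19) = 1. Collecting the sign flips along the way, the symbol is -1.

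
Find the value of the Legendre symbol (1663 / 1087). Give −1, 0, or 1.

First reduce: 1663 ≡ 576 (mod 1087).
Pull out 2^6: since 1087 ≡ 7 (mod 8), (2/1087) = +1, so (2/1087)^6 = +1.
Reciprocity: 9 ≡ 1 and 1087 ≡ 3 (mod 4), so (9/1087) = +(1087/9).
Reduce top mod 9: now compute (7/9).
Reciprocity: 7 ≡ 3 and 9 ≡ 1 (mod 4), so (7/9) = +(9/7).
Reduce top mod 7: now compute (2/7).
Pull out 2: since 7 ≡ 7 (mod 8), (2/7) = +1.
Reached (1/7) = 1. Collecting the sign flips along the way, the symbol is +1.

1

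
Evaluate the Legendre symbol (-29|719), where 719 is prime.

-1

Euler's criterion: (-29/719) ≡ 690^359 (mod 719).
690^2 ≡ 122 (mod 719)
690^4 ≡ 504 (mod 719)
690^8 ≡ 209 (mod 719)
690^16 ≡ 541 (mod 719)
690^32 ≡ 48 (mod 719)
690^64 ≡ 147 (mod 719)
690^128 ≡ 39 (mod 719)
690^256 ≡ 83 (mod 719)
690^359 = 690^(256+64+32+4+2+1) ≡ 718 (mod 719).
Result is 718 ≡ −1, so (-29/719) = −1.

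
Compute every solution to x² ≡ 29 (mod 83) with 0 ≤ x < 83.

Since 83 ≡ 3 (mod 4), a square root of 29 is 29^((83+1)/4) = 29^21 mod 83.
Repeated squaring: 29^2≡11, 29^4≡38, 29^8≡33, 29^16≡10 (mod 83).
29^21 = 29^(16+4+1) ≡ 64 (mod 83).
Check: 64² = 4096 ≡ 29 (mod 83). The two roots are 19 and 64.

19, 64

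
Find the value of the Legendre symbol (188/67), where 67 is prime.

1

Euler's criterion: (188/67) ≡ 54^33 (mod 67).
54^2 ≡ 35 (mod 67)
54^4 ≡ 19 (mod 67)
54^8 ≡ 26 (mod 67)
54^16 ≡ 6 (mod 67)
54^32 ≡ 36 (mod 67)
54^33 = 54^(32+1) ≡ 1 (mod 67).
Result is 1, so (188/67) = 1.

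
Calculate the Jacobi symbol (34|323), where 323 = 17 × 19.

0

Pull out 2: since 323 ≡ 3 (mod 8), (2/323) = -1.
Reciprocity: 17 ≡ 1 and 323 ≡ 3 (mod 4), so (17/323) = +(323/17).
Reduce top mod 17: now compute (0/17).
Top reduces to 0: gcd > 1, so the symbol is 0.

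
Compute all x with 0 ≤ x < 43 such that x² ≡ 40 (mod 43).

Since 43 ≡ 3 (mod 4), a square root of 40 is 40^((43+1)/4) = 40^11 mod 43.
Repeated squaring: 40^2≡9, 40^4≡38, 40^8≡25 (mod 43).
40^11 = 40^(8+2+1) ≡ 13 (mod 43).
Check: 13² = 169 ≡ 40 (mod 43). The two roots are 13 and 30.

13, 30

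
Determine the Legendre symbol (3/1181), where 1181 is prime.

Reciprocity: 3 ≡ 3 and 1181 ≡ 1 (mod 4), so (3/1181) = +(1181/3).
Reduce top mod 3: now compute (2/3).
Pull out 2: since 3 ≡ 3 (mod 8), (2/3) = -1.
Reached (1/3) = 1. Collecting the sign flips along the way, the symbol is -1.

-1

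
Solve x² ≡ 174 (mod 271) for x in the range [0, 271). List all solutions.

Since 271 ≡ 3 (mod 4), a square root of 174 is 174^((271+1)/4) = 174^68 mod 271.
Repeated squaring: 174^2≡195, 174^4≡85, 174^8≡179, 174^16≡63, 174^32≡175, 174^64≡2 (mod 271).
174^68 = 174^(64+4) ≡ 170 (mod 271).
Check: 170² = 28900 ≡ 174 (mod 271). The two roots are 101 and 170.

101, 170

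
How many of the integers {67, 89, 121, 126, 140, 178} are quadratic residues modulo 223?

4

(67/223) = -1 → non-residue.
(89/223) = +1 → QR.
(121/223) = +1 → QR.
(126/223) = +1 → QR.
(140/223) = -1 → non-residue.
(178/223) = +1 → QR.
Total quadratic residues among the 6: 4.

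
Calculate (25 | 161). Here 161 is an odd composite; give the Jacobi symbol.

Reciprocity: 25 ≡ 1 and 161 ≡ 1 (mod 4), so (25/161) = +(161/25).
Reduce top mod 25: now compute (11/25).
Reciprocity: 11 ≡ 3 and 25 ≡ 1 (mod 4), so (11/25) = +(25/11).
Reduce top mod 11: now compute (3/11).
Reciprocity: 3 ≡ 3 and 11 ≡ 3 (mod 4), so (3/11) = −(11/3).
Reduce top mod 3: now compute (2/3).
Pull out 2: since 3 ≡ 3 (mod 8), (2/3) = -1.
Reached (1/3) = 1. Collecting the sign flips along the way, the symbol is +1.

1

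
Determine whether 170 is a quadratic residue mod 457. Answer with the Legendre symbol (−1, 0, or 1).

-1

Pull out 2: since 457 ≡ 1 (mod 8), (2/457) = +1.
Reciprocity: 85 ≡ 1 and 457 ≡ 1 (mod 4), so (85/457) = +(457/85).
Reduce top mod 85: now compute (32/85).
Pull out 2^5: since 85 ≡ 5 (mod 8), (2/85) = -1, so (2/85)^5 = -1.
Reached (1/85) = 1. Collecting the sign flips along the way, the symbol is -1.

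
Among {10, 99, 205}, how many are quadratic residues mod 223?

(10/223) = -1 → non-residue.
(99/223) = -1 → non-residue.
(205/223) = -1 → non-residue.
Total quadratic residues among the 3: 0.

0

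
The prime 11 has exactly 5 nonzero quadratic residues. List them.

1,3,4,5,9

Square k = 1,…,5 (k and 11−k give the same square):
1²=1, 2²=4, 3²=9, 4²≡5, 5²≡3 (mod 11).
So the quadratic residues mod 11 are {1, 3, 4, 5, 9}.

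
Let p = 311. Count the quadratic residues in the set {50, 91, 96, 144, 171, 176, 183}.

4

(50/311) = +1 → QR.
(91/311) = +1 → QR.
(96/311) = +1 → QR.
(144/311) = +1 → QR.
(171/311) = -1 → non-residue.
(176/311) = -1 → non-residue.
(183/311) = -1 → non-residue.
Total quadratic residues among the 7: 4.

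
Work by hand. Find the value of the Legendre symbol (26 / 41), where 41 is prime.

-1

Euler's criterion: (26/41) ≡ 26^20 (mod 41).
26^2 ≡ 20 (mod 41)
26^4 ≡ 31 (mod 41)
26^8 ≡ 18 (mod 41)
26^16 ≡ 37 (mod 41)
26^20 = 26^(16+4) ≡ 40 (mod 41).
Result is 40 ≡ −1, so (26/41) = −1.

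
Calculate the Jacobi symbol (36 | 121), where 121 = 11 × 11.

1

Pull out 2^2: since 121 ≡ 1 (mod 8), (2/121) = +1, so (2/121)^2 = +1.
Reciprocity: 9 ≡ 1 and 121 ≡ 1 (mod 4), so (9/121) = +(121/9).
Reduce top mod 9: now compute (4/9).
Pull out 2^2: since 9 ≡ 1 (mod 8), (2/9) = +1, so (2/9)^2 = +1.
Reached (1/9) = 1. Collecting the sign flips along the way, the symbol is +1.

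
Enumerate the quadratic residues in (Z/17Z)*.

1,2,4,8,9,13,15,16

Square k = 1,…,8 (k and 17−k give the same square):
1²=1, 2²=4, 3²=9, 4²=16, 5²≡8, 6²≡2, 7²≡15, 8²≡13 (mod 17).
So the quadratic residues mod 17 are {1, 2, 4, 8, 9, 13, 15, 16}.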